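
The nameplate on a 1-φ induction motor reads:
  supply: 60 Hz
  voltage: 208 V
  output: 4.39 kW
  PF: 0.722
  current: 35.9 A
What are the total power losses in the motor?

P_in = V·I·cosφ = 208×35.9×0.722 = 5391 W
P_out = 4390 W
Losses = P_in − P_out = 5391 − 4390 = 1001 W

1000 W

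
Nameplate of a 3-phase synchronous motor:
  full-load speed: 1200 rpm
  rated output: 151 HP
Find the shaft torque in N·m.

P_out = 151 × 746 = 112646 W
ω = 2π × 1200/60 = 125.7 rad/s
τ = P_out/ω = 112646/125.7 = 896 N·m

896 N·m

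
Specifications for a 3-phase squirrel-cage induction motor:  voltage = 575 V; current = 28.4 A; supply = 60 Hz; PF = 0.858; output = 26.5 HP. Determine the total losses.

4500 W

P_in = √3·V·I·cosφ = 1.732×575×28.4×0.858 = 24267 W
P_out = 26.5×746 = 19769 W
Losses = P_in − P_out = 24267 − 19769 = 4498 W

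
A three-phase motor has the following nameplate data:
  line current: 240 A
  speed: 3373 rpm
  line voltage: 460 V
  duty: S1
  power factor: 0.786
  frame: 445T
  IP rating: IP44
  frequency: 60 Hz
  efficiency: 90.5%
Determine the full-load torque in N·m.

P_in = √3·V·I·cosφ = 1.732 × 460 × 240 × 0.786 = 150293 W
P_out = η·P_in = 0.905 × 150293 = 136015 W
n = 3373 rpm
ω = 2π×3373/60 = 353.2 rad/s
τ = P_out/ω = 136015/353.2 = 385 N·m

385 N·m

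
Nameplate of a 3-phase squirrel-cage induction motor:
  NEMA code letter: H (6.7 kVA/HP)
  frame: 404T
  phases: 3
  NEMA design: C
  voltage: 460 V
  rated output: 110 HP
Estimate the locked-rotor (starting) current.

925 A

S_LR = 6.7 × 110 = 737 kVA
I_LR = S_LR/(√3·V_L) = 737000/(1.732×460) = 925 A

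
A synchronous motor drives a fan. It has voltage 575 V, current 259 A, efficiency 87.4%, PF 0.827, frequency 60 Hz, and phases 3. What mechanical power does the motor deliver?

186 kW

P_in = √3·V·I·cosφ = 1.732 × 575 × 259 × 0.827 = 213315 W
P_out = η·P_in = 0.874 × 213315 = 186437 W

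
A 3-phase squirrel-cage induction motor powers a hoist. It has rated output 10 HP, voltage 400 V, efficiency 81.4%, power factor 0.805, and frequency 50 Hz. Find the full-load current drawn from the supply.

P_out = 10 × 746 = 7460 W
P_in = P_out / η = 7460 / 0.814 = 9165 W
I_L = P_in / (√3·V_L·cosφ) = 9165 / (1.732 × 400 × 0.805) = 16.4 A

16.4 A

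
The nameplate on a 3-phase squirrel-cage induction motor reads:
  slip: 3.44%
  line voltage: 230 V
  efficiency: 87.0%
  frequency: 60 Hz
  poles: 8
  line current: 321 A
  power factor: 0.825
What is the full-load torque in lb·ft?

P_in = √3·V·I·cosφ = 1.732 × 230 × 321 × 0.825 = 105496 W
P_out = η·P_in = 0.87 × 105496 = 91782 W
n_s = 120×60/8 = 900 rpm; n = 900×(1−0.0344) = 869 rpm
ω = 2π×869/60 = 91 rad/s
τ = P_out/ω = 91782/91 = 1009 N·m
In lb·ft: 1009/1.356 = 744 lb·ft

744 lb·ft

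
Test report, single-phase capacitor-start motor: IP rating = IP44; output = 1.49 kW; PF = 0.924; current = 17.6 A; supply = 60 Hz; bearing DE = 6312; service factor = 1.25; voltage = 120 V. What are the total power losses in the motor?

P_in = V·I·cosφ = 120×17.6×0.924 = 1951 W
P_out = 1490 W
Losses = P_in − P_out = 1951 − 1490 = 461 W

461 W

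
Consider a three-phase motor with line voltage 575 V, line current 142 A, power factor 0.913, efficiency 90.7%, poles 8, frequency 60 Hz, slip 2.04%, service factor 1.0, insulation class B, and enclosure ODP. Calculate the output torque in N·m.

P_in = √3·V·I·cosφ = 1.732 × 575 × 142 × 0.913 = 129114 W
P_out = η·P_in = 0.907 × 129114 = 117106 W
n_s = 120×60/8 = 900 rpm; n = 900×(1−0.0204) = 882 rpm
ω = 2π×882/60 = 92.36 rad/s
τ = P_out/ω = 117106/92.36 = 1270 N·m

1270 N·m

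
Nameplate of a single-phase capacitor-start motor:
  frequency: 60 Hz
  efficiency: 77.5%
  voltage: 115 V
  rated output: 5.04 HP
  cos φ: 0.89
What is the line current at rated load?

47.4 A

P_out = 5.04 × 746 = 3760 W
P_in = P_out / η = 3760 / 0.775 = 4852 W
I = P_in / (V·cosφ) = 4852 / (115 × 0.89) = 47.4 A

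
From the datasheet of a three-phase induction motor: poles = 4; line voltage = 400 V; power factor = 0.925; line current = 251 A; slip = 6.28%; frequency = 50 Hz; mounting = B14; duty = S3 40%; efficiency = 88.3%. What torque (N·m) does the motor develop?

965 N·m

P_in = √3·V·I·cosφ = 1.732 × 400 × 251 × 0.925 = 160851 W
P_out = η·P_in = 0.883 × 160851 = 142031 W
n_s = 120×50/4 = 1500 rpm; n = 1500×(1−0.0628) = 1406 rpm
ω = 2π×1406/60 = 147.2 rad/s
τ = P_out/ω = 142031/147.2 = 965 N·m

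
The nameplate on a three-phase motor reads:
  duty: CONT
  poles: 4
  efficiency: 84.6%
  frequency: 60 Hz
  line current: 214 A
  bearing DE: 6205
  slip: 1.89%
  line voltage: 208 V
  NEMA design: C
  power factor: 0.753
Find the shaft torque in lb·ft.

196 lb·ft

P_in = √3·V·I·cosφ = 1.732 × 208 × 214 × 0.753 = 58052 W
P_out = η·P_in = 0.846 × 58052 = 49112 W
n_s = 120×60/4 = 1800 rpm; n = 1800×(1−0.0189) = 1766 rpm
ω = 2π×1766/60 = 184.9 rad/s
τ = P_out/ω = 49112/184.9 = 265.6 N·m
In lb·ft: 265.6/1.356 = 196 lb·ft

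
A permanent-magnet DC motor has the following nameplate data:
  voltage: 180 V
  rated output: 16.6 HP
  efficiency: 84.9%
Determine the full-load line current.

P_out = 16.6 × 746 = 12384 W
P_in = P_out / η = 12384 / 0.849 = 14587 W
I = P_in / V = 14587 / 180 = 81 A

81 A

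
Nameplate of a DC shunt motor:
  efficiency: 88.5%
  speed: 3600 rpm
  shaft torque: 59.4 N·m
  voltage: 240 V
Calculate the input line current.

ω = 2π×3600/60 = 377 rad/s; P_out = τω = 59.4 × 377 = 22394 W
P_in = P_out / η = 22394 / 0.885 = 25304 W
I = P_in / V = 25304 / 240 = 105 A

105 A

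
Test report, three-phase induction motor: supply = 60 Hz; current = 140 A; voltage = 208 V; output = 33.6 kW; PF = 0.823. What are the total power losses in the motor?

7910 W

P_in = √3·V·I·cosφ = 1.732×208×140×0.823 = 41509 W
P_out = 33600 W
Losses = P_in − P_out = 41509 − 33600 = 7909 W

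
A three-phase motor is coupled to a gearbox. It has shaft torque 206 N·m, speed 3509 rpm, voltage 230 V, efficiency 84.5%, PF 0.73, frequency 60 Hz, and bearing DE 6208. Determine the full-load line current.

ω = 2π×3509/60 = 367.5 rad/s; P_out = τω = 206 × 367.5 = 75705 W
P_in = P_out / η = 75705 / 0.845 = 89592 W
I_L = P_in / (√3·V_L·cosφ) = 89592 / (1.732 × 230 × 0.73) = 308 A

308 A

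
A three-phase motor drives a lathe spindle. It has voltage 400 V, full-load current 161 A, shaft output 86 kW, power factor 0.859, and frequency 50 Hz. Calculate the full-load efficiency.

89.8 %

P_out = 86 kW = 86000 W
P_in = √3·V_L·I_L·cosφ = 1.732 × 400 × 161 × 0.859 = 95814 W
η = P_out / P_in = 86000 / 95814 = 0.898 = 89.8%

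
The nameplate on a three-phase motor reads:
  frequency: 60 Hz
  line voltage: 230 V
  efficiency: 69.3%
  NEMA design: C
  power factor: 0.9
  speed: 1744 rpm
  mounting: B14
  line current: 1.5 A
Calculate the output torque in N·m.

P_in = √3·V·I·cosφ = 1.732 × 230 × 1.5 × 0.9 = 538 W
P_out = η·P_in = 0.693 × 538 = 373 W
n = 1744 rpm
ω = 2π×1744/60 = 182.6 rad/s
τ = P_out/ω = 373/182.6 = 2.04 N·m

2.04 N·m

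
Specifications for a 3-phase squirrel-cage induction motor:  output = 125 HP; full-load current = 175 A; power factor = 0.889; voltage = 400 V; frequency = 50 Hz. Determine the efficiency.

86.5 %

P_out = 125 × 746 = 93250 W
P_in = √3·V_L·I_L·cosφ = 1.732 × 400 × 175 × 0.889 = 107782 W
η = P_out / P_in = 93250 / 107782 = 0.865 = 86.5%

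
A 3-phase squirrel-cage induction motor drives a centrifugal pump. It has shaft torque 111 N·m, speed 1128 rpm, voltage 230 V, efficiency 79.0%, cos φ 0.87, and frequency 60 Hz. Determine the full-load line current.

ω = 2π×1128/60 = 118.1 rad/s; P_out = τω = 111 × 118.1 = 13109 W
P_in = P_out / η = 13109 / 0.790 = 16594 W
I_L = P_in / (√3·V_L·cosφ) = 16594 / (1.732 × 230 × 0.87) = 47.9 A

47.9 A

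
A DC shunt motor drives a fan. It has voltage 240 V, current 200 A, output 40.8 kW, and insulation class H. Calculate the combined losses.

P_in = V·I = 240×200 = 48000 W
P_out = 40800 W
Losses = P_in − P_out = 48000 − 40800 = 7200 W

7200 W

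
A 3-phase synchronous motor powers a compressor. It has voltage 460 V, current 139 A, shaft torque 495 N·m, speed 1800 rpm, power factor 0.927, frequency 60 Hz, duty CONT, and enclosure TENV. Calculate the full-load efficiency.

90.9 %

ω = 2π × 1800/60 = 188.5 rad/s; P_out = τω = 495 × 188.5 = 93308 W
P_in = √3·V_L·I_L·cosφ = 1.732 × 460 × 139 × 0.927 = 102660 W
η = P_out / P_in = 93308 / 102660 = 0.909 = 90.9%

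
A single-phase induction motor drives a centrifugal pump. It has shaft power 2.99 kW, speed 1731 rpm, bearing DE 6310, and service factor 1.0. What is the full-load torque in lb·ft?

12.2 lb·ft

ω = 2π × 1731/60 = 181.3 rad/s
τ = P/ω = 2990/181.3 = 16.49 N·m
In lb·ft: 16.49/1.356 = 12.2 lb·ft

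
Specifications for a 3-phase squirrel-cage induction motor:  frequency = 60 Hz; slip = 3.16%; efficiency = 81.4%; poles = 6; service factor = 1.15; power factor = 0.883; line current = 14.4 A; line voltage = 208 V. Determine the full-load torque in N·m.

30.6 N·m

P_in = √3·V·I·cosφ = 1.732 × 208 × 14.4 × 0.883 = 4581 W
P_out = η·P_in = 0.814 × 4581 = 3729 W
n_s = 120×60/6 = 1200 rpm; n = 1200×(1−0.0316) = 1162 rpm
ω = 2π×1162/60 = 121.7 rad/s
τ = P_out/ω = 3729/121.7 = 30.6 N·m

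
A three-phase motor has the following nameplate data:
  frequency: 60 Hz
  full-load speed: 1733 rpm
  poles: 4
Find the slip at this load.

3.72 %

n_s = 120f/p = 120×60/4 = 1800 rpm
s = (n_s − n)/n_s = (1800 − 1733)/1800 = 0.0372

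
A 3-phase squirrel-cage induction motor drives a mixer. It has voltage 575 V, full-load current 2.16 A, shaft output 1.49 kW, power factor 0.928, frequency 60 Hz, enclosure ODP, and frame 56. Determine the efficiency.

74.6 %

P_out = 1.49 kW = 1490 W
P_in = √3·V_L·I_L·cosφ = 1.732 × 575 × 2.16 × 0.928 = 1996 W
η = P_out / P_in = 1490 / 1996 = 0.746 = 74.6%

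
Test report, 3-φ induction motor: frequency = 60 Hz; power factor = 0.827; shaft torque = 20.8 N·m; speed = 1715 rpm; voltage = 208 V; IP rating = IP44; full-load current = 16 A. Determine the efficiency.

ω = 2π × 1715/60 = 179.6 rad/s; P_out = τω = 20.8 × 179.6 = 3736 W
P_in = √3·V_L·I_L·cosφ = 1.732 × 208 × 16 × 0.827 = 4767 W
η = P_out / P_in = 3736 / 4767 = 0.784 = 78.4%

78.4 %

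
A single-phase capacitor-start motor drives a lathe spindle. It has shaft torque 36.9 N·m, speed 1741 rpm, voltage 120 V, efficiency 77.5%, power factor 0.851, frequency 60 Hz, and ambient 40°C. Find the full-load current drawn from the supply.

85 A

ω = 2π×1741/60 = 182.3 rad/s; P_out = τω = 36.9 × 182.3 = 6727 W
P_in = P_out / η = 6727 / 0.775 = 8680 W
I = P_in / (V·cosφ) = 8680 / (120 × 0.851) = 85 A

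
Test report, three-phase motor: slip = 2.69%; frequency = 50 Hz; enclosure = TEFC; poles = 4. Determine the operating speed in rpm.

1460 rpm

n_s = 120f/p = 120×50/4 = 1500 rpm
n = n_s(1 − s) = 1500 × (1 − 0.0269) = 1460 rpm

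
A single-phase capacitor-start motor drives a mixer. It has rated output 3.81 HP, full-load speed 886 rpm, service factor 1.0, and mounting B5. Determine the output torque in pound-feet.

P_out = 3.81 × 746 = 2842 W
ω = 2π × 886/60 = 92.78 rad/s
τ = P_out/ω = 2842/92.78 = 30.63 N·m
In lb·ft: 30.63/1.356 = 22.6 lb·ft

22.6 lb·ft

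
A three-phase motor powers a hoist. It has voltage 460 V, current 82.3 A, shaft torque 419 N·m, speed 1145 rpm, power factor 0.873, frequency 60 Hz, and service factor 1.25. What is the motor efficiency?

87.8 %

ω = 2π × 1145/60 = 119.9 rad/s; P_out = τω = 419 × 119.9 = 50238 W
P_in = √3·V_L·I_L·cosφ = 1.732 × 460 × 82.3 × 0.873 = 57243 W
η = P_out / P_in = 50238 / 57243 = 0.878 = 87.8%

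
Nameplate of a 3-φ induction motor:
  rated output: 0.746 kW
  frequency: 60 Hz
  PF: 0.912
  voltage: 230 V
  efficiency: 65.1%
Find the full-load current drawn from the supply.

P_out = 0.746 kW = 746 W
P_in = P_out / η = 746 / 0.651 = 1146 W
I_L = P_in / (√3·V_L·cosφ) = 1146 / (1.732 × 230 × 0.912) = 3.15 A

3.15 A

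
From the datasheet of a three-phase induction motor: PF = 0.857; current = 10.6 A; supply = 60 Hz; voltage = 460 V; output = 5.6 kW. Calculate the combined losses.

P_in = √3·V·I·cosφ = 1.732×460×10.6×0.857 = 7238 W
P_out = 5600 W
Losses = P_in − P_out = 7238 − 5600 = 1638 W

1.64 kW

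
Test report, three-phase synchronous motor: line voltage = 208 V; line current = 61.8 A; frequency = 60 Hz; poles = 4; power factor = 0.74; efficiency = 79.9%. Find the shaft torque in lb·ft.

P_in = √3·V·I·cosφ = 1.732 × 208 × 61.8 × 0.74 = 16475 W
P_out = η·P_in = 0.799 × 16475 = 13164 W
n = n_s = 120×60/4 = 1800 rpm (synchronous)
ω = 2π×1800/60 = 188.5 rad/s
τ = P_out/ω = 13164/188.5 = 69.84 N·m
In lb·ft: 69.84/1.356 = 51.5 lb·ft

51.5 lb·ft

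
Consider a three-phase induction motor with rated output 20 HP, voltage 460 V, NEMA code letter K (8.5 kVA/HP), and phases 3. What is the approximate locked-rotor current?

213 A

S_LR = 8.5 × 20 = 170 kVA
I_LR = S_LR/(√3·V_L) = 170000/(1.732×460) = 213 A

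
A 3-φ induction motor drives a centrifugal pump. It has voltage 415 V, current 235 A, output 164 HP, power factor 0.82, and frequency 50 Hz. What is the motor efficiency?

P_out = 164 × 746 = 122344 W
P_in = √3·V_L·I_L·cosφ = 1.732 × 415 × 235 × 0.82 = 138509 W
η = P_out / P_in = 122344 / 138509 = 0.883 = 88.3%

88.3 %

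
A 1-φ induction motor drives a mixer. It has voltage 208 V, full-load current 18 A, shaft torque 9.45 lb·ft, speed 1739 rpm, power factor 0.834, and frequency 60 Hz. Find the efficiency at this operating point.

τ = 9.45 lb·ft × 1.356 = 12.81 N·m
ω = 2π × 1739/60 = 182.1 rad/s; P_out = τω = 12.81 × 182.1 = 2333 W
P_in = V·I·cosφ = 208 × 18 × 0.834 = 3122 W
η = P_out / P_in = 2333 / 3122 = 0.747 = 74.7%

74.7 %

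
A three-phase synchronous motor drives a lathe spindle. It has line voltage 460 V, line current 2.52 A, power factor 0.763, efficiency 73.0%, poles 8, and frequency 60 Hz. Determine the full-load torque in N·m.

11.9 N·m

P_in = √3·V·I·cosφ = 1.732 × 460 × 2.52 × 0.763 = 1532 W
P_out = η·P_in = 0.73 × 1532 = 1118 W
n = n_s = 120×60/8 = 900 rpm (synchronous)
ω = 2π×900/60 = 94.25 rad/s
τ = P_out/ω = 1118/94.25 = 11.9 N·m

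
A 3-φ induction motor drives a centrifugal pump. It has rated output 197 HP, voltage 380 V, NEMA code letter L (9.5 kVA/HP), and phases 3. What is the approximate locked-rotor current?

2840 A

S_LR = 9.5 × 197 = 1871.5 kVA
I_LR = S_LR/(√3·V_L) = 1871500/(1.732×380) = 2840 A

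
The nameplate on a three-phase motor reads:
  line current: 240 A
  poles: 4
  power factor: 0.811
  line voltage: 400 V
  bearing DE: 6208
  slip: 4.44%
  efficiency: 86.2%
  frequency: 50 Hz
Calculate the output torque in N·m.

P_in = √3·V·I·cosφ = 1.732 × 400 × 240 × 0.811 = 134847 W
P_out = η·P_in = 0.862 × 134847 = 116238 W
n_s = 120×50/4 = 1500 rpm; n = 1500×(1−0.0444) = 1433 rpm
ω = 2π×1433/60 = 150.1 rad/s
τ = P_out/ω = 116238/150.1 = 774 N·m

774 N·m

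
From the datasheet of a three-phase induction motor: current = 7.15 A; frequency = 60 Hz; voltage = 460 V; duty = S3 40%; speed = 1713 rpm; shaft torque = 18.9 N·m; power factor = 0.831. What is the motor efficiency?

71.6 %

ω = 2π × 1713/60 = 179.4 rad/s; P_out = τω = 18.9 × 179.4 = 3391 W
P_in = √3·V_L·I_L·cosφ = 1.732 × 460 × 7.15 × 0.831 = 4734 W
η = P_out / P_in = 3391 / 4734 = 0.716 = 71.6%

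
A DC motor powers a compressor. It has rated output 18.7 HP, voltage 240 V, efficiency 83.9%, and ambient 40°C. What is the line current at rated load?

P_out = 18.7 × 746 = 13950 W
P_in = P_out / η = 13950 / 0.839 = 16627 W
I = P_in / V = 16627 / 240 = 69.3 A

69.3 A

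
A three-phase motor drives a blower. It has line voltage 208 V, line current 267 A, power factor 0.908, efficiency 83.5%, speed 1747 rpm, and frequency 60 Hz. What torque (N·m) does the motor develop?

P_in = √3·V·I·cosφ = 1.732 × 208 × 267 × 0.908 = 87339 W
P_out = η·P_in = 0.835 × 87339 = 72928 W
n = 1747 rpm
ω = 2π×1747/60 = 182.9 rad/s
τ = P_out/ω = 72928/182.9 = 399 N·m

399 N·m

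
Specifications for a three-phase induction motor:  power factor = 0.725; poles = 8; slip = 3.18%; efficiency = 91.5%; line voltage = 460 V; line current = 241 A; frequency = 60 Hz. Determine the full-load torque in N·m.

P_in = √3·V·I·cosφ = 1.732 × 460 × 241 × 0.725 = 139207 W
P_out = η·P_in = 0.915 × 139207 = 127374 W
n_s = 120×60/8 = 900 rpm; n = 900×(1−0.0318) = 871 rpm
ω = 2π×871/60 = 91.21 rad/s
τ = P_out/ω = 127374/91.21 = 1400 N·m

1400 N·m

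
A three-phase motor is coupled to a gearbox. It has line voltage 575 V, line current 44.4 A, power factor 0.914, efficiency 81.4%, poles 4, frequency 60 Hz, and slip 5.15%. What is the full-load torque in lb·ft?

136 lb·ft

P_in = √3·V·I·cosφ = 1.732 × 575 × 44.4 × 0.914 = 40415 W
P_out = η·P_in = 0.814 × 40415 = 32898 W
n_s = 120×60/4 = 1800 rpm; n = 1800×(1−0.0515) = 1707 rpm
ω = 2π×1707/60 = 178.8 rad/s
τ = P_out/ω = 32898/178.8 = 184 N·m
In lb·ft: 184/1.356 = 136 lb·ft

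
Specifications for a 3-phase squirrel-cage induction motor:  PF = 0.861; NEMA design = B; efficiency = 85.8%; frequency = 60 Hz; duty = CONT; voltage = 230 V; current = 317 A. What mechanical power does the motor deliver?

93.3 kW

P_in = √3·V·I·cosφ = 1.732 × 230 × 317 × 0.861 = 108727 W
P_out = η·P_in = 0.858 × 108727 = 93288 W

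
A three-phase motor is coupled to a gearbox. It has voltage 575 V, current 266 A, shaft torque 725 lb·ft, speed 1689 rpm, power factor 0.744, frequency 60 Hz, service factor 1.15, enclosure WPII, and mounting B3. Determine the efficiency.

τ = 725 lb·ft × 1.356 = 983.1 N·m
ω = 2π × 1689/60 = 176.9 rad/s; P_out = τω = 983.1 × 176.9 = 173910 W
P_in = √3·V_L·I_L·cosφ = 1.732 × 575 × 266 × 0.744 = 197093 W
η = P_out / P_in = 173910 / 197093 = 0.882 = 88.2%

88.2 %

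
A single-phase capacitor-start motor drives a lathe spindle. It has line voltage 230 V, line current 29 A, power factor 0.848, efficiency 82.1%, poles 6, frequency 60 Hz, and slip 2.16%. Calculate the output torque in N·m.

37.8 N·m

P_in = V·I·cosφ = 230 × 29 × 0.848 = 5656 W
P_out = η·P_in = 0.821 × 5656 = 4644 W
n_s = 120×60/6 = 1200 rpm; n = 1200×(1−0.0216) = 1174 rpm
ω = 2π×1174/60 = 122.9 rad/s
τ = P_out/ω = 4644/122.9 = 37.8 N·m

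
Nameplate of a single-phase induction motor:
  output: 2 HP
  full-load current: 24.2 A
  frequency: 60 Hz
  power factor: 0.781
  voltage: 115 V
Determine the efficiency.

P_out = 2 × 746 = 1492 W
P_in = V·I·cosφ = 115 × 24.2 × 0.781 = 2174 W
η = P_out / P_in = 1492 / 2174 = 0.686 = 68.6%

68.6 %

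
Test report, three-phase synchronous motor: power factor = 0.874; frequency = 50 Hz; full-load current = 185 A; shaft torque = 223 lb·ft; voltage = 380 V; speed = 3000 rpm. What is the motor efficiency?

τ = 223 lb·ft × 1.356 = 302.4 N·m
ω = 2π × 3000/60 = 314.2 rad/s; P_out = τω = 302.4 × 314.2 = 95014 W
P_in = √3·V_L·I_L·cosφ = 1.732 × 380 × 185 × 0.874 = 106418 W
η = P_out / P_in = 95014 / 106418 = 0.893 = 89.3%

89.3 %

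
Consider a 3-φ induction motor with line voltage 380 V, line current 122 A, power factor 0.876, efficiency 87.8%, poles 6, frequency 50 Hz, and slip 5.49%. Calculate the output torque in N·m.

P_in = √3·V·I·cosφ = 1.732 × 380 × 122 × 0.876 = 70339 W
P_out = η·P_in = 0.878 × 70339 = 61758 W
n_s = 120×50/6 = 1000 rpm; n = 1000×(1−0.0549) = 945 rpm
ω = 2π×945/60 = 98.96 rad/s
τ = P_out/ω = 61758/98.96 = 624 N·m

624 N·m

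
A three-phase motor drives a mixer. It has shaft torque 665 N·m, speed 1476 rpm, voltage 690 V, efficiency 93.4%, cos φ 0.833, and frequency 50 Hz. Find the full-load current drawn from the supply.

111 A

ω = 2π×1476/60 = 154.6 rad/s; P_out = τω = 665 × 154.6 = 102809 W
P_in = P_out / η = 102809 / 0.934 = 110074 W
I_L = P_in / (√3·V_L·cosφ) = 110074 / (1.732 × 690 × 0.833) = 111 A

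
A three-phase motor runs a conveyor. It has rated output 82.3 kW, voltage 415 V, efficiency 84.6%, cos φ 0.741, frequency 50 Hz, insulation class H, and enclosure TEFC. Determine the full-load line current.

P_out = 82.3 kW = 82300 W
P_in = P_out / η = 82300 / 0.846 = 97281 W
I_L = P_in / (√3·V_L·cosφ) = 97281 / (1.732 × 415 × 0.741) = 183 A

183 A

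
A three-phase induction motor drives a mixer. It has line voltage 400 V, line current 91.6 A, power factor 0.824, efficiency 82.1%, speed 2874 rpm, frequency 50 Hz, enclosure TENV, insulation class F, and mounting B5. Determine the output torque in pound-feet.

105 lb·ft

P_in = √3·V·I·cosφ = 1.732 × 400 × 91.6 × 0.824 = 52291 W
P_out = η·P_in = 0.821 × 52291 = 42931 W
n = 2874 rpm
ω = 2π×2874/60 = 301 rad/s
τ = P_out/ω = 42931/301 = 142.6 N·m
In lb·ft: 142.6/1.356 = 105 lb·ft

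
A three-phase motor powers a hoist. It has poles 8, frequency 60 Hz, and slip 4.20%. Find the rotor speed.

n_s = 120f/p = 120×60/8 = 900 rpm
n = n_s(1 − s) = 900 × (1 − 0.042) = 862 rpm

862 rpm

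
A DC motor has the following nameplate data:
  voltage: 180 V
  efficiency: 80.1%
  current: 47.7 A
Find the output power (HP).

9.22 HP

P_in = V·I = 180 × 47.7 = 8586 W
P_out = η·P_in = 0.801 × 8586 = 6877 W
= 6877/746 = 9.22 HP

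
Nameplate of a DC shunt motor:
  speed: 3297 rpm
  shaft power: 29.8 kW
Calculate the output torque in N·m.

86.3 N·m

ω = 2π × 3297/60 = 345.3 rad/s
τ = P/ω = 29800/345.3 = 86.3 N·m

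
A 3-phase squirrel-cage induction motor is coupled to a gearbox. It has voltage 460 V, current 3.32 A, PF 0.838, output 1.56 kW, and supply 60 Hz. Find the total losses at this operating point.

P_in = √3·V·I·cosφ = 1.732×460×3.32×0.838 = 2217 W
P_out = 1560 W
Losses = P_in − P_out = 2217 − 1560 = 657 W

657 W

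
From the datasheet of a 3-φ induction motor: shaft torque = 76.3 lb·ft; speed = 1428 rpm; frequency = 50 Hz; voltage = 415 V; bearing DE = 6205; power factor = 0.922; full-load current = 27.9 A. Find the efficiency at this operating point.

83.7 %

τ = 76.3 lb·ft × 1.356 = 103.5 N·m
ω = 2π × 1428/60 = 149.5 rad/s; P_out = τω = 103.5 × 149.5 = 15473 W
P_in = √3·V_L·I_L·cosφ = 1.732 × 415 × 27.9 × 0.922 = 18490 W
η = P_out / P_in = 15473 / 18490 = 0.837 = 83.7%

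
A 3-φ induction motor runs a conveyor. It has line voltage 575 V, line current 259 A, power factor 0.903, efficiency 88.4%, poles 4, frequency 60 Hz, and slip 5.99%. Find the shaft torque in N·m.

P_in = √3·V·I·cosφ = 1.732 × 575 × 259 × 0.903 = 232918 W
P_out = η·P_in = 0.884 × 232918 = 205900 W
n_s = 120×60/4 = 1800 rpm; n = 1800×(1−0.0599) = 1692 rpm
ω = 2π×1692/60 = 177.2 rad/s
τ = P_out/ω = 205900/177.2 = 1160 N·m

1160 N·m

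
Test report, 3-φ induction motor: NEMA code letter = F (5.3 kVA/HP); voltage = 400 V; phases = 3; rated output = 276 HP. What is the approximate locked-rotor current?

2110 A

S_LR = 5.3 × 276 = 1462.8 kVA
I_LR = S_LR/(√3·V_L) = 1462800/(1.732×400) = 2110 A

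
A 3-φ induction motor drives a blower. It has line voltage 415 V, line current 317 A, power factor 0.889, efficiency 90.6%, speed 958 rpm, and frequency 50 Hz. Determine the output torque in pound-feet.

1350 lb·ft

P_in = √3·V·I·cosφ = 1.732 × 415 × 317 × 0.889 = 202562 W
P_out = η·P_in = 0.906 × 202562 = 183521 W
n = 958 rpm
ω = 2π×958/60 = 100.3 rad/s
τ = P_out/ω = 183521/100.3 = 1830 N·m
In lb·ft: 1830/1.356 = 1350 lb·ft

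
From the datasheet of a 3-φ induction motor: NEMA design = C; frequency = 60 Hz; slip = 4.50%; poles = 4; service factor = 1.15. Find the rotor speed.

n_s = 120f/p = 120×60/4 = 1800 rpm
n = n_s(1 − s) = 1800 × (1 − 0.045) = 1719 rpm

1719 rpm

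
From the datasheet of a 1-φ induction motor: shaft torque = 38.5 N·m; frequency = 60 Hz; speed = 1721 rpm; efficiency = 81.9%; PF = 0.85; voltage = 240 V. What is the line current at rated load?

41.5 A

ω = 2π×1721/60 = 180.2 rad/s; P_out = τω = 38.5 × 180.2 = 6938 W
P_in = P_out / η = 6938 / 0.819 = 8471 W
I = P_in / (V·cosφ) = 8471 / (240 × 0.85) = 41.5 A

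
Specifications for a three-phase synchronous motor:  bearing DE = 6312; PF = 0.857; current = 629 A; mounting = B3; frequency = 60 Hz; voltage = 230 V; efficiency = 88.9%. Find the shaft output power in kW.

191 kW

P_in = √3·V·I·cosφ = 1.732 × 230 × 629 × 0.857 = 214737 W
P_out = η·P_in = 0.889 × 214737 = 190901 W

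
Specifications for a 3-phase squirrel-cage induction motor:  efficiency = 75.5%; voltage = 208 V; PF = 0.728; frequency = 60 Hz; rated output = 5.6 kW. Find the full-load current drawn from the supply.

P_out = 5.6 kW = 5600 W
P_in = P_out / η = 5600 / 0.755 = 7417 W
I_L = P_in / (√3·V_L·cosφ) = 7417 / (1.732 × 208 × 0.728) = 28.3 A

28.3 A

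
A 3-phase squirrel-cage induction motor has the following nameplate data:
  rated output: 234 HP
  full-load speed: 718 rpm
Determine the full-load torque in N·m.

P_out = 234 × 746 = 174564 W
ω = 2π × 718/60 = 75.19 rad/s
τ = P_out/ω = 174564/75.19 = 2320 N·m

2320 N·m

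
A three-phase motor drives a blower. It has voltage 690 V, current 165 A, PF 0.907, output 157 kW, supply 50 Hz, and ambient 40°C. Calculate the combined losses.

P_in = √3·V·I·cosφ = 1.732×690×165×0.907 = 178850 W
P_out = 157000 W
Losses = P_in − P_out = 178850 − 157000 = 21850 W

21900 W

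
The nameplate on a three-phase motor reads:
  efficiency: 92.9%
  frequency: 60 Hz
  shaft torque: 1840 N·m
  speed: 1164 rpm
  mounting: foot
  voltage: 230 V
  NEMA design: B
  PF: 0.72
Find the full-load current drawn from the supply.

842 A

ω = 2π×1164/60 = 121.9 rad/s; P_out = τω = 1840 × 121.9 = 224296 W
P_in = P_out / η = 224296 / 0.929 = 241438 W
I_L = P_in / (√3·V_L·cosφ) = 241438 / (1.732 × 230 × 0.72) = 842 A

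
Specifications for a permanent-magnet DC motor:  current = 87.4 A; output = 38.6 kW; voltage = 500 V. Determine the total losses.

P_in = V·I = 500×87.4 = 43700 W
P_out = 38600 W
Losses = P_in − P_out = 43700 − 38600 = 5100 W

5100 W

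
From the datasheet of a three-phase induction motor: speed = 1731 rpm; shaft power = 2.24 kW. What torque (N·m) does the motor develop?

12.4 N·m

ω = 2π × 1731/60 = 181.3 rad/s
τ = P/ω = 2240/181.3 = 12.4 N·m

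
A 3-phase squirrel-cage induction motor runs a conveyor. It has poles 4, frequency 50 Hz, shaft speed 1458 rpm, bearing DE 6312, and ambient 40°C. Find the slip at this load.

2.80 %

n_s = 120f/p = 120×50/4 = 1500 rpm
s = (n_s − n)/n_s = (1500 − 1458)/1500 = 0.0280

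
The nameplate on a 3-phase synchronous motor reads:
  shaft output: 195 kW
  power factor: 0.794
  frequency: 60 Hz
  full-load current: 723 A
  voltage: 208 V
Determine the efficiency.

P_out = 195 kW = 195000 W
P_in = √3·V_L·I_L·cosφ = 1.732 × 208 × 723 × 0.794 = 206809 W
η = P_out / P_in = 195000 / 206809 = 0.943 = 94.3%

94.3 %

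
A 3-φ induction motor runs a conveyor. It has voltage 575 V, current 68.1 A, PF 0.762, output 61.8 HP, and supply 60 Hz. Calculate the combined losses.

5580 W

P_in = √3·V·I·cosφ = 1.732×575×68.1×0.762 = 51679 W
P_out = 61.8×746 = 46103 W
Losses = P_in − P_out = 51679 − 46103 = 5576 W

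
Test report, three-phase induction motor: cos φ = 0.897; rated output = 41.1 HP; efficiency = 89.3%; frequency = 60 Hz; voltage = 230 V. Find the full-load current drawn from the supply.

96.1 A

P_out = 41.1 × 746 = 30661 W
P_in = P_out / η = 30661 / 0.893 = 34335 W
I_L = P_in / (√3·V_L·cosφ) = 34335 / (1.732 × 230 × 0.897) = 96.1 A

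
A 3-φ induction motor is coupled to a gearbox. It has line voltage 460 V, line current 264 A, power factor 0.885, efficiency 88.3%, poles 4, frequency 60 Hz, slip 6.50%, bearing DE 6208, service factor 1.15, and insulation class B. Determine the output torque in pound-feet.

P_in = √3·V·I·cosφ = 1.732 × 460 × 264 × 0.885 = 186146 W
P_out = η·P_in = 0.883 × 186146 = 164367 W
n_s = 120×60/4 = 1800 rpm; n = 1800×(1−0.065) = 1683 rpm
ω = 2π×1683/60 = 176.2 rad/s
τ = P_out/ω = 164367/176.2 = 932.8 N·m
In lb·ft: 932.8/1.356 = 688 lb·ft

688 lb·ft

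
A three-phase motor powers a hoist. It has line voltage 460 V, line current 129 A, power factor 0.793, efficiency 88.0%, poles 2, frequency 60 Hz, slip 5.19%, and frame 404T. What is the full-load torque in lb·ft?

148 lb·ft

P_in = √3·V·I·cosφ = 1.732 × 460 × 129 × 0.793 = 81502 W
P_out = η·P_in = 0.88 × 81502 = 71722 W
n_s = 120×60/2 = 3600 rpm; n = 3600×(1−0.0519) = 3413 rpm
ω = 2π×3413/60 = 357.4 rad/s
τ = P_out/ω = 71722/357.4 = 200.7 N·m
In lb·ft: 200.7/1.356 = 148 lb·ft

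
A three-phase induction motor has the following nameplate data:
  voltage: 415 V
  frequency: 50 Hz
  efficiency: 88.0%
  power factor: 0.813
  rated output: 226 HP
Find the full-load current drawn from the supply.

P_out = 226 × 746 = 168596 W
P_in = P_out / η = 168596 / 0.880 = 191586 W
I_L = P_in / (√3·V_L·cosφ) = 191586 / (1.732 × 415 × 0.813) = 328 A

328 A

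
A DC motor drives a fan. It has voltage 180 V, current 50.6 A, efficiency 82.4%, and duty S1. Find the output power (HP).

P_in = V·I = 180 × 50.6 = 9108 W
P_out = η·P_in = 0.824 × 9108 = 7505 W
= 7505/746 = 10.1 HP

10.1 HP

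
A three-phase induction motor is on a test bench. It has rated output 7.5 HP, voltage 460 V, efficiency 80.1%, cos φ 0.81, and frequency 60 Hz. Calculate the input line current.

P_out = 7.5 × 746 = 5595 W
P_in = P_out / η = 5595 / 0.801 = 6985 W
I_L = P_in / (√3·V_L·cosφ) = 6985 / (1.732 × 460 × 0.81) = 10.8 A

10.8 A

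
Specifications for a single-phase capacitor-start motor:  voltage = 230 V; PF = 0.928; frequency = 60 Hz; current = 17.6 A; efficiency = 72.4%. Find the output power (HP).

P_in = V·I·cosφ = 230 × 17.6 × 0.928 = 3757 W
P_out = η·P_in = 0.724 × 3757 = 2720 W
= 2720/746 = 3.65 HP

3.65 HP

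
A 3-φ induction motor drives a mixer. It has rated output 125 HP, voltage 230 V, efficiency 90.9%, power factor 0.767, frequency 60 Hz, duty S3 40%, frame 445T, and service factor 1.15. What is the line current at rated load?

336 A

P_out = 125 × 746 = 93250 W
P_in = P_out / η = 93250 / 0.909 = 102585 W
I_L = P_in / (√3·V_L·cosφ) = 102585 / (1.732 × 230 × 0.767) = 336 A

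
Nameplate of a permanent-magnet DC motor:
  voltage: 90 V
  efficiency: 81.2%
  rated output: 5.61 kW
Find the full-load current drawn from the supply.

76.8 A

P_out = 5.61 kW = 5610 W
P_in = P_out / η = 5610 / 0.812 = 6909 W
I = P_in / V = 6909 / 90 = 76.8 A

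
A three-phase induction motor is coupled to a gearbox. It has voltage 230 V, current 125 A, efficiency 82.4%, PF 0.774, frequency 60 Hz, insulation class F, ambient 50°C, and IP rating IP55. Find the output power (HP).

42.6 HP

P_in = √3·V·I·cosφ = 1.732 × 230 × 125 × 0.774 = 38541 W
P_out = η·P_in = 0.824 × 38541 = 31758 W
= 31758/746 = 42.6 HP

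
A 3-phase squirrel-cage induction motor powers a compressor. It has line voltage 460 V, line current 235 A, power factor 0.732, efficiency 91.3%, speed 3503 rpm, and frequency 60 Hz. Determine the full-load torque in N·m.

341 N·m

P_in = √3·V·I·cosφ = 1.732 × 460 × 235 × 0.732 = 137052 W
P_out = η·P_in = 0.913 × 137052 = 125128 W
n = 3503 rpm
ω = 2π×3503/60 = 366.8 rad/s
τ = P_out/ω = 125128/366.8 = 341 N·m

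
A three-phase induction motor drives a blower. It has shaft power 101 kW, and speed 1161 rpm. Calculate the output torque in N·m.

831 N·m

ω = 2π × 1161/60 = 121.6 rad/s
τ = P/ω = 101000/121.6 = 831 N·m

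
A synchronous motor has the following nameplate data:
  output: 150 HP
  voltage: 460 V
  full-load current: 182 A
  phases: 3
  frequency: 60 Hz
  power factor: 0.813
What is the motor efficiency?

94.9 %

P_out = 150 × 746 = 111900 W
P_in = √3·V_L·I_L·cosφ = 1.732 × 460 × 182 × 0.813 = 117887 W
η = P_out / P_in = 111900 / 117887 = 0.949 = 94.9%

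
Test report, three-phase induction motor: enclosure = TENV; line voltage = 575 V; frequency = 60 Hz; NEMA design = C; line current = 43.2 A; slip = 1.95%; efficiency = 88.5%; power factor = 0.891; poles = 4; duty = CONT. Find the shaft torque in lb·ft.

135 lb·ft

P_in = √3·V·I·cosφ = 1.732 × 575 × 43.2 × 0.891 = 38333 W
P_out = η·P_in = 0.885 × 38333 = 33925 W
n_s = 120×60/4 = 1800 rpm; n = 1800×(1−0.0195) = 1765 rpm
ω = 2π×1765/60 = 184.8 rad/s
τ = P_out/ω = 33925/184.8 = 183.6 N·m
In lb·ft: 183.6/1.356 = 135 lb·ft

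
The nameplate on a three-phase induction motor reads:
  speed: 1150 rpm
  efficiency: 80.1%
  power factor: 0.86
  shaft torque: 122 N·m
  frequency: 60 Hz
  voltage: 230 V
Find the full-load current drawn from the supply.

ω = 2π×1150/60 = 120.4 rad/s; P_out = τω = 122 × 120.4 = 14689 W
P_in = P_out / η = 14689 / 0.801 = 18338 W
I_L = P_in / (√3·V_L·cosφ) = 18338 / (1.732 × 230 × 0.86) = 53.5 A

53.5 A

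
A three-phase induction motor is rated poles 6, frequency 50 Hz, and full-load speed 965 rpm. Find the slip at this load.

3.50 %

n_s = 120f/p = 120×50/6 = 1000 rpm
s = (n_s − n)/n_s = (1000 − 965)/1000 = 0.0350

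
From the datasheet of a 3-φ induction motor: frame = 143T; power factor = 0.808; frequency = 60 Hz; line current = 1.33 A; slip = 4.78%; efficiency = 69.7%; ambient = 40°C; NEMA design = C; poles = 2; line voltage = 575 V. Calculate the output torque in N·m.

2.08 N·m

P_in = √3·V·I·cosφ = 1.732 × 575 × 1.33 × 0.808 = 1070 W
P_out = η·P_in = 0.697 × 1070 = 746 W
n_s = 120×60/2 = 3600 rpm; n = 3600×(1−0.0478) = 3428 rpm
ω = 2π×3428/60 = 359 rad/s
τ = P_out/ω = 746/359 = 2.08 N·m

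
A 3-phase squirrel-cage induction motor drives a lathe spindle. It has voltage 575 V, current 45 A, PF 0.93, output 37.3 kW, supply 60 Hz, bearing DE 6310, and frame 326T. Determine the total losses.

P_in = √3·V·I·cosφ = 1.732×575×45×0.93 = 41678 W
P_out = 37300 W
Losses = P_in − P_out = 41678 − 37300 = 4378 W

4380 W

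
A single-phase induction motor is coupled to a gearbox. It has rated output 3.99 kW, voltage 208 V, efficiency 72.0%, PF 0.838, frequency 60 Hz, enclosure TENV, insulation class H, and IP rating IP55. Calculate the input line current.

31.8 A

P_out = 3.99 kW = 3990 W
P_in = P_out / η = 3990 / 0.720 = 5542 W
I = P_in / (V·cosφ) = 5542 / (208 × 0.838) = 31.8 A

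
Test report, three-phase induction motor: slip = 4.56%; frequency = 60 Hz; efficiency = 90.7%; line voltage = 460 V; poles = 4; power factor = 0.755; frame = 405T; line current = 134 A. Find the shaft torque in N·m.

P_in = √3·V·I·cosφ = 1.732 × 460 × 134 × 0.755 = 80604 W
P_out = η·P_in = 0.907 × 80604 = 73108 W
n_s = 120×60/4 = 1800 rpm; n = 1800×(1−0.0456) = 1718 rpm
ω = 2π×1718/60 = 179.9 rad/s
τ = P_out/ω = 73108/179.9 = 406 N·m

406 N·m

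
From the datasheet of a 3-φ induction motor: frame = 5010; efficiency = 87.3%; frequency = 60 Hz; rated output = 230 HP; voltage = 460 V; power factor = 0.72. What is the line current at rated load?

P_out = 230 × 746 = 171580 W
P_in = P_out / η = 171580 / 0.873 = 196541 W
I_L = P_in / (√3·V_L·cosφ) = 196541 / (1.732 × 460 × 0.72) = 343 A

343 A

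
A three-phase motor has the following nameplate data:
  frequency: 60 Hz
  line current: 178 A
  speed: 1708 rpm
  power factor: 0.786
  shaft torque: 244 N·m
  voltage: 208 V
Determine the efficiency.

ω = 2π × 1708/60 = 178.9 rad/s; P_out = τω = 244 × 178.9 = 43652 W
P_in = √3·V_L·I_L·cosφ = 1.732 × 208 × 178 × 0.786 = 50403 W
η = P_out / P_in = 43652 / 50403 = 0.866 = 86.6%

86.6 %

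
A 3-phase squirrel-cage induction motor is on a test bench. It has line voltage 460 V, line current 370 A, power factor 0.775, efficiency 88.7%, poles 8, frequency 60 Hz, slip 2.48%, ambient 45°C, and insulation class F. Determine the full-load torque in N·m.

2200 N·m

P_in = √3·V·I·cosφ = 1.732 × 460 × 370 × 0.775 = 228459 W
P_out = η·P_in = 0.887 × 228459 = 202643 W
n_s = 120×60/8 = 900 rpm; n = 900×(1−0.0248) = 878 rpm
ω = 2π×878/60 = 91.94 rad/s
τ = P_out/ω = 202643/91.94 = 2200 N·m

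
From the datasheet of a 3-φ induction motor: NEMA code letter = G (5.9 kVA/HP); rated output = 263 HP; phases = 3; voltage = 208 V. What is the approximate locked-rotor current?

4310 A

S_LR = 5.9 × 263 = 1551.7 kVA
I_LR = S_LR/(√3·V_L) = 1551700/(1.732×208) = 4310 A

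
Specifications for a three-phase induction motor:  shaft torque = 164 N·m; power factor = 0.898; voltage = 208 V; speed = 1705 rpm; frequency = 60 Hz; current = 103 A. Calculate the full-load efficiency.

ω = 2π × 1705/60 = 178.5 rad/s; P_out = τω = 164 × 178.5 = 29274 W
P_in = √3·V_L·I_L·cosφ = 1.732 × 208 × 103 × 0.898 = 33322 W
η = P_out / P_in = 29274 / 33322 = 0.879 = 87.9%

87.9 %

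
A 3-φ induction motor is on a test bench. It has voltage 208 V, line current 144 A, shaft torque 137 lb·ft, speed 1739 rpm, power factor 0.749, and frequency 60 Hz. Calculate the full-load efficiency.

87.1 %

τ = 137 lb·ft × 1.356 = 185.8 N·m
ω = 2π × 1739/60 = 182.1 rad/s; P_out = τω = 185.8 × 182.1 = 33834 W
P_in = √3·V_L·I_L·cosφ = 1.732 × 208 × 144 × 0.749 = 38856 W
η = P_out / P_in = 33834 / 38856 = 0.871 = 87.1%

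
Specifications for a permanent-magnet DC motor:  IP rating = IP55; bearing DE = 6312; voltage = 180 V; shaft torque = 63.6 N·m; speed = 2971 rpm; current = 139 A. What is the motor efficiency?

79.1 %

ω = 2π × 2971/60 = 311.1 rad/s; P_out = τω = 63.6 × 311.1 = 19786 W
P_in = V·I = 180 × 139 = 25020 W
η = P_out / P_in = 19786 / 25020 = 0.791 = 79.1%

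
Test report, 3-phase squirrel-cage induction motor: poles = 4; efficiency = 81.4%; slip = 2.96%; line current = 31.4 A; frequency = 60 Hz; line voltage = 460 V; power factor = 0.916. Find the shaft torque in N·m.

P_in = √3·V·I·cosφ = 1.732 × 460 × 31.4 × 0.916 = 22916 W
P_out = η·P_in = 0.814 × 22916 = 18654 W
n_s = 120×60/4 = 1800 rpm; n = 1800×(1−0.0296) = 1747 rpm
ω = 2π×1747/60 = 182.9 rad/s
τ = P_out/ω = 18654/182.9 = 102 N·m

102 N·m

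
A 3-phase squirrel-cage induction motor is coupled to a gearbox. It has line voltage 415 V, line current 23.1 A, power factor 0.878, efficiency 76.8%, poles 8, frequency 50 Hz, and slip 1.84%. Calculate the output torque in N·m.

P_in = √3·V·I·cosφ = 1.732 × 415 × 23.1 × 0.878 = 14578 W
P_out = η·P_in = 0.768 × 14578 = 11196 W
n_s = 120×50/8 = 750 rpm; n = 750×(1−0.0184) = 736 rpm
ω = 2π×736/60 = 77.07 rad/s
τ = P_out/ω = 11196/77.07 = 145 N·m

145 N·m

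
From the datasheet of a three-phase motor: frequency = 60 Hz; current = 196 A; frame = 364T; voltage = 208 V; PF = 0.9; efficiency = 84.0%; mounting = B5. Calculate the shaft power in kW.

53.4 kW

P_in = √3·V·I·cosφ = 1.732 × 208 × 196 × 0.9 = 63549 W
P_out = η·P_in = 0.84 × 63549 = 53381 W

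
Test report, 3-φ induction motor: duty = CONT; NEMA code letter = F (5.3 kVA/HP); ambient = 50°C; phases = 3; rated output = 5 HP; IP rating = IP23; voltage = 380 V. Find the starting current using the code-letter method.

S_LR = 5.3 × 5 = 26.5 kVA
I_LR = S_LR/(√3·V_L) = 26500/(1.732×380) = 40.3 A

40.3 A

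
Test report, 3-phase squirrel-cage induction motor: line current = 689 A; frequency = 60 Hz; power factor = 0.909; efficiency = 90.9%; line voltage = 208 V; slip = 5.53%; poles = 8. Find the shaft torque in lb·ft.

P_in = √3·V·I·cosφ = 1.732 × 208 × 689 × 0.909 = 225629 W
P_out = η·P_in = 0.909 × 225629 = 205097 W
n_s = 120×60/8 = 900 rpm; n = 900×(1−0.0553) = 850 rpm
ω = 2π×850/60 = 89.01 rad/s
τ = P_out/ω = 205097/89.01 = 2304 N·m
In lb·ft: 2304/1.356 = 1700 lb·ft

1700 lb·ft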